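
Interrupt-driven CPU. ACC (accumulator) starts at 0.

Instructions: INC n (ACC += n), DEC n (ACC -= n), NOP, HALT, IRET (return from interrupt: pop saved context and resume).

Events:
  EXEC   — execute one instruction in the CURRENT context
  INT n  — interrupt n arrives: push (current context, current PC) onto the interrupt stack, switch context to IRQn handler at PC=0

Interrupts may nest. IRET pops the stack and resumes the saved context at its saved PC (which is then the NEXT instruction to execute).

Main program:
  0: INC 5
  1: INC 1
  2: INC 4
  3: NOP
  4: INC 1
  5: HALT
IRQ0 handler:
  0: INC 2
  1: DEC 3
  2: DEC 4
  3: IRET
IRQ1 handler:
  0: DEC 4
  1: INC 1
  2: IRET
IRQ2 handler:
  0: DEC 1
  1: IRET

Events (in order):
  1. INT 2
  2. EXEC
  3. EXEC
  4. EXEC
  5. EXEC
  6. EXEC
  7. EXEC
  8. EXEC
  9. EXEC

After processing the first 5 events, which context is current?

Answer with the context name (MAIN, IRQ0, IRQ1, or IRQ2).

Event 1 (INT 2): INT 2 arrives: push (MAIN, PC=0), enter IRQ2 at PC=0 (depth now 1)
Event 2 (EXEC): [IRQ2] PC=0: DEC 1 -> ACC=-1
Event 3 (EXEC): [IRQ2] PC=1: IRET -> resume MAIN at PC=0 (depth now 0)
Event 4 (EXEC): [MAIN] PC=0: INC 5 -> ACC=4
Event 5 (EXEC): [MAIN] PC=1: INC 1 -> ACC=5

Answer: MAIN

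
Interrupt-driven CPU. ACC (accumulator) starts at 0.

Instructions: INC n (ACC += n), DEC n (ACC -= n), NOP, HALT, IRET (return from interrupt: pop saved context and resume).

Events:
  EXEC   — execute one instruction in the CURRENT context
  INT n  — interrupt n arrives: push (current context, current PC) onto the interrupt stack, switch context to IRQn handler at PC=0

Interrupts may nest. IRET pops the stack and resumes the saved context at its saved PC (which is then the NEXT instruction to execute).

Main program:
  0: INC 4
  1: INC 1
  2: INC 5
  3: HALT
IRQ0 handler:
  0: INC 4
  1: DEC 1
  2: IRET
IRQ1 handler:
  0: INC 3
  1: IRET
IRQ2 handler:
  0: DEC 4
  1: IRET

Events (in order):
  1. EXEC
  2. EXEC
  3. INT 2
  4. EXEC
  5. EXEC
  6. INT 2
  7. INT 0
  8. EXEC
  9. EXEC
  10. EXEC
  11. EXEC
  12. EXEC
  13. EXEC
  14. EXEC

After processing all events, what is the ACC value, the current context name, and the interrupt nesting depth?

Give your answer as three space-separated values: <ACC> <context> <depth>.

Event 1 (EXEC): [MAIN] PC=0: INC 4 -> ACC=4
Event 2 (EXEC): [MAIN] PC=1: INC 1 -> ACC=5
Event 3 (INT 2): INT 2 arrives: push (MAIN, PC=2), enter IRQ2 at PC=0 (depth now 1)
Event 4 (EXEC): [IRQ2] PC=0: DEC 4 -> ACC=1
Event 5 (EXEC): [IRQ2] PC=1: IRET -> resume MAIN at PC=2 (depth now 0)
Event 6 (INT 2): INT 2 arrives: push (MAIN, PC=2), enter IRQ2 at PC=0 (depth now 1)
Event 7 (INT 0): INT 0 arrives: push (IRQ2, PC=0), enter IRQ0 at PC=0 (depth now 2)
Event 8 (EXEC): [IRQ0] PC=0: INC 4 -> ACC=5
Event 9 (EXEC): [IRQ0] PC=1: DEC 1 -> ACC=4
Event 10 (EXEC): [IRQ0] PC=2: IRET -> resume IRQ2 at PC=0 (depth now 1)
Event 11 (EXEC): [IRQ2] PC=0: DEC 4 -> ACC=0
Event 12 (EXEC): [IRQ2] PC=1: IRET -> resume MAIN at PC=2 (depth now 0)
Event 13 (EXEC): [MAIN] PC=2: INC 5 -> ACC=5
Event 14 (EXEC): [MAIN] PC=3: HALT

Answer: 5 MAIN 0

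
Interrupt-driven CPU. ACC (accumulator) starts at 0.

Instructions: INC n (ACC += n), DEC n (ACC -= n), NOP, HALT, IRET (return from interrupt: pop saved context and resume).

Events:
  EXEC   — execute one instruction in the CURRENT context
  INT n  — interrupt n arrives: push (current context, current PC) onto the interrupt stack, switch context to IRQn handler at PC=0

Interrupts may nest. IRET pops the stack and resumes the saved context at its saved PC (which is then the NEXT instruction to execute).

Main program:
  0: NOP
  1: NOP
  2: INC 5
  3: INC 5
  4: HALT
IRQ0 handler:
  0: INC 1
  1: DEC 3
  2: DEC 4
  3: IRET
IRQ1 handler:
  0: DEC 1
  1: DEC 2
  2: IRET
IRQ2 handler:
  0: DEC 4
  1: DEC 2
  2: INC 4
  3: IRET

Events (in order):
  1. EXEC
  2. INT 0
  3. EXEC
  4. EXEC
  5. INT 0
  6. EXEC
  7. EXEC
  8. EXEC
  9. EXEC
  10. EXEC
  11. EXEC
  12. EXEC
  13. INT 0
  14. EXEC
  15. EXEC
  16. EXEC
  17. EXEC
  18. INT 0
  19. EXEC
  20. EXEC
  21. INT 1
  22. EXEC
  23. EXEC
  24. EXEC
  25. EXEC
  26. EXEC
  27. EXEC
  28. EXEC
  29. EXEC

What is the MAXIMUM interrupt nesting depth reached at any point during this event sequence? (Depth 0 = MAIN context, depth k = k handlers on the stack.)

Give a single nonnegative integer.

Event 1 (EXEC): [MAIN] PC=0: NOP [depth=0]
Event 2 (INT 0): INT 0 arrives: push (MAIN, PC=1), enter IRQ0 at PC=0 (depth now 1) [depth=1]
Event 3 (EXEC): [IRQ0] PC=0: INC 1 -> ACC=1 [depth=1]
Event 4 (EXEC): [IRQ0] PC=1: DEC 3 -> ACC=-2 [depth=1]
Event 5 (INT 0): INT 0 arrives: push (IRQ0, PC=2), enter IRQ0 at PC=0 (depth now 2) [depth=2]
Event 6 (EXEC): [IRQ0] PC=0: INC 1 -> ACC=-1 [depth=2]
Event 7 (EXEC): [IRQ0] PC=1: DEC 3 -> ACC=-4 [depth=2]
Event 8 (EXEC): [IRQ0] PC=2: DEC 4 -> ACC=-8 [depth=2]
Event 9 (EXEC): [IRQ0] PC=3: IRET -> resume IRQ0 at PC=2 (depth now 1) [depth=1]
Event 10 (EXEC): [IRQ0] PC=2: DEC 4 -> ACC=-12 [depth=1]
Event 11 (EXEC): [IRQ0] PC=3: IRET -> resume MAIN at PC=1 (depth now 0) [depth=0]
Event 12 (EXEC): [MAIN] PC=1: NOP [depth=0]
Event 13 (INT 0): INT 0 arrives: push (MAIN, PC=2), enter IRQ0 at PC=0 (depth now 1) [depth=1]
Event 14 (EXEC): [IRQ0] PC=0: INC 1 -> ACC=-11 [depth=1]
Event 15 (EXEC): [IRQ0] PC=1: DEC 3 -> ACC=-14 [depth=1]
Event 16 (EXEC): [IRQ0] PC=2: DEC 4 -> ACC=-18 [depth=1]
Event 17 (EXEC): [IRQ0] PC=3: IRET -> resume MAIN at PC=2 (depth now 0) [depth=0]
Event 18 (INT 0): INT 0 arrives: push (MAIN, PC=2), enter IRQ0 at PC=0 (depth now 1) [depth=1]
Event 19 (EXEC): [IRQ0] PC=0: INC 1 -> ACC=-17 [depth=1]
Event 20 (EXEC): [IRQ0] PC=1: DEC 3 -> ACC=-20 [depth=1]
Event 21 (INT 1): INT 1 arrives: push (IRQ0, PC=2), enter IRQ1 at PC=0 (depth now 2) [depth=2]
Event 22 (EXEC): [IRQ1] PC=0: DEC 1 -> ACC=-21 [depth=2]
Event 23 (EXEC): [IRQ1] PC=1: DEC 2 -> ACC=-23 [depth=2]
Event 24 (EXEC): [IRQ1] PC=2: IRET -> resume IRQ0 at PC=2 (depth now 1) [depth=1]
Event 25 (EXEC): [IRQ0] PC=2: DEC 4 -> ACC=-27 [depth=1]
Event 26 (EXEC): [IRQ0] PC=3: IRET -> resume MAIN at PC=2 (depth now 0) [depth=0]
Event 27 (EXEC): [MAIN] PC=2: INC 5 -> ACC=-22 [depth=0]
Event 28 (EXEC): [MAIN] PC=3: INC 5 -> ACC=-17 [depth=0]
Event 29 (EXEC): [MAIN] PC=4: HALT [depth=0]
Max depth observed: 2

Answer: 2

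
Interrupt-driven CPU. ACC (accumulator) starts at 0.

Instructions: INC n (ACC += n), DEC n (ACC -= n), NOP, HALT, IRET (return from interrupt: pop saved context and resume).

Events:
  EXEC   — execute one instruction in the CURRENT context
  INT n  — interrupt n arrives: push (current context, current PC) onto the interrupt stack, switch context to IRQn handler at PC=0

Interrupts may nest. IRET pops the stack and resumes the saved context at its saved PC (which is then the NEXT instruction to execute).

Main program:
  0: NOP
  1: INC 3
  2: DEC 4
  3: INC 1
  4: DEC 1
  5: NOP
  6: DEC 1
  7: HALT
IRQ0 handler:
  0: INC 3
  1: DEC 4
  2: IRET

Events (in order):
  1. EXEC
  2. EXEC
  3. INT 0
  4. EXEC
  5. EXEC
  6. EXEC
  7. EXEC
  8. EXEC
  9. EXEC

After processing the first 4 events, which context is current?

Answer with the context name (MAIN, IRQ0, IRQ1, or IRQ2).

Event 1 (EXEC): [MAIN] PC=0: NOP
Event 2 (EXEC): [MAIN] PC=1: INC 3 -> ACC=3
Event 3 (INT 0): INT 0 arrives: push (MAIN, PC=2), enter IRQ0 at PC=0 (depth now 1)
Event 4 (EXEC): [IRQ0] PC=0: INC 3 -> ACC=6

Answer: IRQ0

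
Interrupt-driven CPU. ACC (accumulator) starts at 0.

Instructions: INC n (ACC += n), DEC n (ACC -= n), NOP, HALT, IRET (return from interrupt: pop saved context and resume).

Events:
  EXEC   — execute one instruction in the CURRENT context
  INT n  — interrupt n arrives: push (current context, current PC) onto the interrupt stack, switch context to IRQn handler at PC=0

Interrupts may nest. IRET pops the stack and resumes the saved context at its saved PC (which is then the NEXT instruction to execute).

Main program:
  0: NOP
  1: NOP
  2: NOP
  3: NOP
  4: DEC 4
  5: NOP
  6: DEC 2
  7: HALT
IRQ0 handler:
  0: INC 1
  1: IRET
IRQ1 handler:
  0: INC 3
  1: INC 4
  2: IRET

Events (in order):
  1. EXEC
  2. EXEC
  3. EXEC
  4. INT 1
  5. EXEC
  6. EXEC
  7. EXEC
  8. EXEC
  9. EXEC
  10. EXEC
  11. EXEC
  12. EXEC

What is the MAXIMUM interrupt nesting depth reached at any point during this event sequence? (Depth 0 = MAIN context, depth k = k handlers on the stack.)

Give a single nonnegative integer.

Answer: 1

Derivation:
Event 1 (EXEC): [MAIN] PC=0: NOP [depth=0]
Event 2 (EXEC): [MAIN] PC=1: NOP [depth=0]
Event 3 (EXEC): [MAIN] PC=2: NOP [depth=0]
Event 4 (INT 1): INT 1 arrives: push (MAIN, PC=3), enter IRQ1 at PC=0 (depth now 1) [depth=1]
Event 5 (EXEC): [IRQ1] PC=0: INC 3 -> ACC=3 [depth=1]
Event 6 (EXEC): [IRQ1] PC=1: INC 4 -> ACC=7 [depth=1]
Event 7 (EXEC): [IRQ1] PC=2: IRET -> resume MAIN at PC=3 (depth now 0) [depth=0]
Event 8 (EXEC): [MAIN] PC=3: NOP [depth=0]
Event 9 (EXEC): [MAIN] PC=4: DEC 4 -> ACC=3 [depth=0]
Event 10 (EXEC): [MAIN] PC=5: NOP [depth=0]
Event 11 (EXEC): [MAIN] PC=6: DEC 2 -> ACC=1 [depth=0]
Event 12 (EXEC): [MAIN] PC=7: HALT [depth=0]
Max depth observed: 1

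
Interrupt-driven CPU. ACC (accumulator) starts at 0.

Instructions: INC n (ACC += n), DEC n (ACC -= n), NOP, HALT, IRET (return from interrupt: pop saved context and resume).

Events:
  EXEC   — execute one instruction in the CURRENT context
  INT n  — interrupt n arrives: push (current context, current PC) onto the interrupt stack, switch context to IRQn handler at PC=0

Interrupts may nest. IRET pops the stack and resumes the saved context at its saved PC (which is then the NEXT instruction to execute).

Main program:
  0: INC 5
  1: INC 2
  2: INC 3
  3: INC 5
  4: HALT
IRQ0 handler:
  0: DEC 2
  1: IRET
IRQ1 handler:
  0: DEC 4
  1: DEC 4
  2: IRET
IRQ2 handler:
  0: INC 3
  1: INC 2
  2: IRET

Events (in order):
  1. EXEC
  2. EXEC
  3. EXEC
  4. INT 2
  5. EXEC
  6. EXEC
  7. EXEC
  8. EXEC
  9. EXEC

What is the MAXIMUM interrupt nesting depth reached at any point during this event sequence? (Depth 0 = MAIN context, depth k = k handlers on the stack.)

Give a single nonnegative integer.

Event 1 (EXEC): [MAIN] PC=0: INC 5 -> ACC=5 [depth=0]
Event 2 (EXEC): [MAIN] PC=1: INC 2 -> ACC=7 [depth=0]
Event 3 (EXEC): [MAIN] PC=2: INC 3 -> ACC=10 [depth=0]
Event 4 (INT 2): INT 2 arrives: push (MAIN, PC=3), enter IRQ2 at PC=0 (depth now 1) [depth=1]
Event 5 (EXEC): [IRQ2] PC=0: INC 3 -> ACC=13 [depth=1]
Event 6 (EXEC): [IRQ2] PC=1: INC 2 -> ACC=15 [depth=1]
Event 7 (EXEC): [IRQ2] PC=2: IRET -> resume MAIN at PC=3 (depth now 0) [depth=0]
Event 8 (EXEC): [MAIN] PC=3: INC 5 -> ACC=20 [depth=0]
Event 9 (EXEC): [MAIN] PC=4: HALT [depth=0]
Max depth observed: 1

Answer: 1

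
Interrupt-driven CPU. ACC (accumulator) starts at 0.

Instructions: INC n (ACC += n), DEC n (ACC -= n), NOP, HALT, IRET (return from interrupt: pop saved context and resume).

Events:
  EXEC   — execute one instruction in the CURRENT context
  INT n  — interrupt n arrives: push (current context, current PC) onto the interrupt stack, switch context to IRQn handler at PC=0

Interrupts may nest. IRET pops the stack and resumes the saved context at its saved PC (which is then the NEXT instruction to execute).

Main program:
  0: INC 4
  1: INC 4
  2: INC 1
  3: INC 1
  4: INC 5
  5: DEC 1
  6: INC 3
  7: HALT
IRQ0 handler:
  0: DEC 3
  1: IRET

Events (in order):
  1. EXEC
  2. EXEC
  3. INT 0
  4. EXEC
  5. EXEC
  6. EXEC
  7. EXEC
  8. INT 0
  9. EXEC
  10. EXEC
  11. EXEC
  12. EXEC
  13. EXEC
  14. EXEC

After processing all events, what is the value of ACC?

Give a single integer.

Event 1 (EXEC): [MAIN] PC=0: INC 4 -> ACC=4
Event 2 (EXEC): [MAIN] PC=1: INC 4 -> ACC=8
Event 3 (INT 0): INT 0 arrives: push (MAIN, PC=2), enter IRQ0 at PC=0 (depth now 1)
Event 4 (EXEC): [IRQ0] PC=0: DEC 3 -> ACC=5
Event 5 (EXEC): [IRQ0] PC=1: IRET -> resume MAIN at PC=2 (depth now 0)
Event 6 (EXEC): [MAIN] PC=2: INC 1 -> ACC=6
Event 7 (EXEC): [MAIN] PC=3: INC 1 -> ACC=7
Event 8 (INT 0): INT 0 arrives: push (MAIN, PC=4), enter IRQ0 at PC=0 (depth now 1)
Event 9 (EXEC): [IRQ0] PC=0: DEC 3 -> ACC=4
Event 10 (EXEC): [IRQ0] PC=1: IRET -> resume MAIN at PC=4 (depth now 0)
Event 11 (EXEC): [MAIN] PC=4: INC 5 -> ACC=9
Event 12 (EXEC): [MAIN] PC=5: DEC 1 -> ACC=8
Event 13 (EXEC): [MAIN] PC=6: INC 3 -> ACC=11
Event 14 (EXEC): [MAIN] PC=7: HALT

Answer: 11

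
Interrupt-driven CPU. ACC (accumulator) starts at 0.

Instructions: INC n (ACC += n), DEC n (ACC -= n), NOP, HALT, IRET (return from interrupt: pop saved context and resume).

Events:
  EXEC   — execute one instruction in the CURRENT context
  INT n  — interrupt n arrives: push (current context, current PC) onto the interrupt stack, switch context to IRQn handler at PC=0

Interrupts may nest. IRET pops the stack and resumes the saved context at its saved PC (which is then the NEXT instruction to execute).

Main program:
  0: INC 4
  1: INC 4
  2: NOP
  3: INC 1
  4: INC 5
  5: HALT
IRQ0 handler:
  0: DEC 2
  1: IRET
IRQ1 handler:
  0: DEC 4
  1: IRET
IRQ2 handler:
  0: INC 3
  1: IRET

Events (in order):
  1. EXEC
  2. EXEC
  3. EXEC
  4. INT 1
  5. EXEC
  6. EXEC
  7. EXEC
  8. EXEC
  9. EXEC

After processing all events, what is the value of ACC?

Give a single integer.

Event 1 (EXEC): [MAIN] PC=0: INC 4 -> ACC=4
Event 2 (EXEC): [MAIN] PC=1: INC 4 -> ACC=8
Event 3 (EXEC): [MAIN] PC=2: NOP
Event 4 (INT 1): INT 1 arrives: push (MAIN, PC=3), enter IRQ1 at PC=0 (depth now 1)
Event 5 (EXEC): [IRQ1] PC=0: DEC 4 -> ACC=4
Event 6 (EXEC): [IRQ1] PC=1: IRET -> resume MAIN at PC=3 (depth now 0)
Event 7 (EXEC): [MAIN] PC=3: INC 1 -> ACC=5
Event 8 (EXEC): [MAIN] PC=4: INC 5 -> ACC=10
Event 9 (EXEC): [MAIN] PC=5: HALT

Answer: 10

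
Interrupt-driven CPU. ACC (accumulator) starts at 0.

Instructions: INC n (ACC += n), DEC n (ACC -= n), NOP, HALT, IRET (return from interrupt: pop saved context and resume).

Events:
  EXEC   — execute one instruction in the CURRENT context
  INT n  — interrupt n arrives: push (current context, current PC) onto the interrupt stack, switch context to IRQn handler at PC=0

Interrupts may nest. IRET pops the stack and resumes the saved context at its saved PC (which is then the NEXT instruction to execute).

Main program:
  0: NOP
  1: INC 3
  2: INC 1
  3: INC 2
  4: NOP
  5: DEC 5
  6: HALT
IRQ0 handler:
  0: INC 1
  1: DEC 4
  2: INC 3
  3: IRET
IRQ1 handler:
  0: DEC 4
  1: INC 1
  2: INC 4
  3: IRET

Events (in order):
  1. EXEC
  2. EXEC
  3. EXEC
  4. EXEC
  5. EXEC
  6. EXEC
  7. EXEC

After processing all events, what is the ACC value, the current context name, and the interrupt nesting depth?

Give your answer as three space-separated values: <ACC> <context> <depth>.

Answer: 1 MAIN 0

Derivation:
Event 1 (EXEC): [MAIN] PC=0: NOP
Event 2 (EXEC): [MAIN] PC=1: INC 3 -> ACC=3
Event 3 (EXEC): [MAIN] PC=2: INC 1 -> ACC=4
Event 4 (EXEC): [MAIN] PC=3: INC 2 -> ACC=6
Event 5 (EXEC): [MAIN] PC=4: NOP
Event 6 (EXEC): [MAIN] PC=5: DEC 5 -> ACC=1
Event 7 (EXEC): [MAIN] PC=6: HALT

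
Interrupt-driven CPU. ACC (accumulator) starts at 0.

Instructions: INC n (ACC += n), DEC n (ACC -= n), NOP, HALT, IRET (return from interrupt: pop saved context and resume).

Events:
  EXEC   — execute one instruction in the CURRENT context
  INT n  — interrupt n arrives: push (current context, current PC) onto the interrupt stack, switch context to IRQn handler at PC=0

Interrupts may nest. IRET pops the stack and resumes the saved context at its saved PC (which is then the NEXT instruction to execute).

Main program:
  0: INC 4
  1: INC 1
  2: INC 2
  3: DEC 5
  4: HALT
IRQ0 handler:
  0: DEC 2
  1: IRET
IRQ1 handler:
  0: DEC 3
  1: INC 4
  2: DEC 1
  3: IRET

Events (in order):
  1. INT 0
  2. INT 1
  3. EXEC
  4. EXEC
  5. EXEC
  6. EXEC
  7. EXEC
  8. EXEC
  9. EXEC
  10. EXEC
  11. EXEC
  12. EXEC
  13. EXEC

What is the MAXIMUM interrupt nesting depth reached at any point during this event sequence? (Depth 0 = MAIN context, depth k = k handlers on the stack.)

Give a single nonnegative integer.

Answer: 2

Derivation:
Event 1 (INT 0): INT 0 arrives: push (MAIN, PC=0), enter IRQ0 at PC=0 (depth now 1) [depth=1]
Event 2 (INT 1): INT 1 arrives: push (IRQ0, PC=0), enter IRQ1 at PC=0 (depth now 2) [depth=2]
Event 3 (EXEC): [IRQ1] PC=0: DEC 3 -> ACC=-3 [depth=2]
Event 4 (EXEC): [IRQ1] PC=1: INC 4 -> ACC=1 [depth=2]
Event 5 (EXEC): [IRQ1] PC=2: DEC 1 -> ACC=0 [depth=2]
Event 6 (EXEC): [IRQ1] PC=3: IRET -> resume IRQ0 at PC=0 (depth now 1) [depth=1]
Event 7 (EXEC): [IRQ0] PC=0: DEC 2 -> ACC=-2 [depth=1]
Event 8 (EXEC): [IRQ0] PC=1: IRET -> resume MAIN at PC=0 (depth now 0) [depth=0]
Event 9 (EXEC): [MAIN] PC=0: INC 4 -> ACC=2 [depth=0]
Event 10 (EXEC): [MAIN] PC=1: INC 1 -> ACC=3 [depth=0]
Event 11 (EXEC): [MAIN] PC=2: INC 2 -> ACC=5 [depth=0]
Event 12 (EXEC): [MAIN] PC=3: DEC 5 -> ACC=0 [depth=0]
Event 13 (EXEC): [MAIN] PC=4: HALT [depth=0]
Max depth observed: 2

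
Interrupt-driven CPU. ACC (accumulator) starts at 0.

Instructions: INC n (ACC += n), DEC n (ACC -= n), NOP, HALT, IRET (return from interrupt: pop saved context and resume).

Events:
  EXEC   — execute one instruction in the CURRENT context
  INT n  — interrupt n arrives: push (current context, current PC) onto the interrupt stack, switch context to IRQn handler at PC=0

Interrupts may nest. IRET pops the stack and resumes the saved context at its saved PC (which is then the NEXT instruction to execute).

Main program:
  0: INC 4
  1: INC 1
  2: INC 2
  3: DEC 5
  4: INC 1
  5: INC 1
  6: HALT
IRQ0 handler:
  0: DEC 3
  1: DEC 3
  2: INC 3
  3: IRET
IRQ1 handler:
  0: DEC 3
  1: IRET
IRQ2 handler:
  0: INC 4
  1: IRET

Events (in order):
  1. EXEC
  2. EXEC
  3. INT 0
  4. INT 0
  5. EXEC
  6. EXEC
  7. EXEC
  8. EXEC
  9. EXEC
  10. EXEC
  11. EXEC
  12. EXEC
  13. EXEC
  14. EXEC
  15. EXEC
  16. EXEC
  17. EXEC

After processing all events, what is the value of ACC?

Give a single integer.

Event 1 (EXEC): [MAIN] PC=0: INC 4 -> ACC=4
Event 2 (EXEC): [MAIN] PC=1: INC 1 -> ACC=5
Event 3 (INT 0): INT 0 arrives: push (MAIN, PC=2), enter IRQ0 at PC=0 (depth now 1)
Event 4 (INT 0): INT 0 arrives: push (IRQ0, PC=0), enter IRQ0 at PC=0 (depth now 2)
Event 5 (EXEC): [IRQ0] PC=0: DEC 3 -> ACC=2
Event 6 (EXEC): [IRQ0] PC=1: DEC 3 -> ACC=-1
Event 7 (EXEC): [IRQ0] PC=2: INC 3 -> ACC=2
Event 8 (EXEC): [IRQ0] PC=3: IRET -> resume IRQ0 at PC=0 (depth now 1)
Event 9 (EXEC): [IRQ0] PC=0: DEC 3 -> ACC=-1
Event 10 (EXEC): [IRQ0] PC=1: DEC 3 -> ACC=-4
Event 11 (EXEC): [IRQ0] PC=2: INC 3 -> ACC=-1
Event 12 (EXEC): [IRQ0] PC=3: IRET -> resume MAIN at PC=2 (depth now 0)
Event 13 (EXEC): [MAIN] PC=2: INC 2 -> ACC=1
Event 14 (EXEC): [MAIN] PC=3: DEC 5 -> ACC=-4
Event 15 (EXEC): [MAIN] PC=4: INC 1 -> ACC=-3
Event 16 (EXEC): [MAIN] PC=5: INC 1 -> ACC=-2
Event 17 (EXEC): [MAIN] PC=6: HALT

Answer: -2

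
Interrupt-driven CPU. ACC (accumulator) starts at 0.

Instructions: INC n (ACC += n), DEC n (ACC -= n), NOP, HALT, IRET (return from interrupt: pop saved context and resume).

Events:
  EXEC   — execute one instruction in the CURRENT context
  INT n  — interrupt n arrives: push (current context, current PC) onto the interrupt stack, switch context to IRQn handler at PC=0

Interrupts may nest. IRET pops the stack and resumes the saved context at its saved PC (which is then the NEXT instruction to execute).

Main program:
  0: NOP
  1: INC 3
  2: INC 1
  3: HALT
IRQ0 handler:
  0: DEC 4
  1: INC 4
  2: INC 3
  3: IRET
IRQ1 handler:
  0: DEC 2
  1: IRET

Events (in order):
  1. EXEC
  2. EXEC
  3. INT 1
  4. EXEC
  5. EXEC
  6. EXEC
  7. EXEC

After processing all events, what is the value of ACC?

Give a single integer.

Event 1 (EXEC): [MAIN] PC=0: NOP
Event 2 (EXEC): [MAIN] PC=1: INC 3 -> ACC=3
Event 3 (INT 1): INT 1 arrives: push (MAIN, PC=2), enter IRQ1 at PC=0 (depth now 1)
Event 4 (EXEC): [IRQ1] PC=0: DEC 2 -> ACC=1
Event 5 (EXEC): [IRQ1] PC=1: IRET -> resume MAIN at PC=2 (depth now 0)
Event 6 (EXEC): [MAIN] PC=2: INC 1 -> ACC=2
Event 7 (EXEC): [MAIN] PC=3: HALT

Answer: 2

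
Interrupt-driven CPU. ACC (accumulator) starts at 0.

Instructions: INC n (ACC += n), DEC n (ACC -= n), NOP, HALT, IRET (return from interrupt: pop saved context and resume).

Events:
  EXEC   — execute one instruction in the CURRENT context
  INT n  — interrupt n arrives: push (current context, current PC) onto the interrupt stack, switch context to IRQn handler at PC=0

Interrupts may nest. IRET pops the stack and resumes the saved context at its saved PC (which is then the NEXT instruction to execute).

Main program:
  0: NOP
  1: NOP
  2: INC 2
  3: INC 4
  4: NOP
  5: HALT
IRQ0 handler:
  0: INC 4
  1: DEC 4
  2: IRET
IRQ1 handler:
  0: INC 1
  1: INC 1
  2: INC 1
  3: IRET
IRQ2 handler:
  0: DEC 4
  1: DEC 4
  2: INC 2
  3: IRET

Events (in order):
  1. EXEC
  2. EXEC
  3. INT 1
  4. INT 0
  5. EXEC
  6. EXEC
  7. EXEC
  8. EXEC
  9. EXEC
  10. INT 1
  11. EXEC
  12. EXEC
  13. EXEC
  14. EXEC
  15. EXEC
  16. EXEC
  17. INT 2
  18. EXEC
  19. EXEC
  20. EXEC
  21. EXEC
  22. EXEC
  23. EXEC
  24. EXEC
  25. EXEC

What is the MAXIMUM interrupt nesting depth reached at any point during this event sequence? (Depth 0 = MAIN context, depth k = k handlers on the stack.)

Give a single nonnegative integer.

Event 1 (EXEC): [MAIN] PC=0: NOP [depth=0]
Event 2 (EXEC): [MAIN] PC=1: NOP [depth=0]
Event 3 (INT 1): INT 1 arrives: push (MAIN, PC=2), enter IRQ1 at PC=0 (depth now 1) [depth=1]
Event 4 (INT 0): INT 0 arrives: push (IRQ1, PC=0), enter IRQ0 at PC=0 (depth now 2) [depth=2]
Event 5 (EXEC): [IRQ0] PC=0: INC 4 -> ACC=4 [depth=2]
Event 6 (EXEC): [IRQ0] PC=1: DEC 4 -> ACC=0 [depth=2]
Event 7 (EXEC): [IRQ0] PC=2: IRET -> resume IRQ1 at PC=0 (depth now 1) [depth=1]
Event 8 (EXEC): [IRQ1] PC=0: INC 1 -> ACC=1 [depth=1]
Event 9 (EXEC): [IRQ1] PC=1: INC 1 -> ACC=2 [depth=1]
Event 10 (INT 1): INT 1 arrives: push (IRQ1, PC=2), enter IRQ1 at PC=0 (depth now 2) [depth=2]
Event 11 (EXEC): [IRQ1] PC=0: INC 1 -> ACC=3 [depth=2]
Event 12 (EXEC): [IRQ1] PC=1: INC 1 -> ACC=4 [depth=2]
Event 13 (EXEC): [IRQ1] PC=2: INC 1 -> ACC=5 [depth=2]
Event 14 (EXEC): [IRQ1] PC=3: IRET -> resume IRQ1 at PC=2 (depth now 1) [depth=1]
Event 15 (EXEC): [IRQ1] PC=2: INC 1 -> ACC=6 [depth=1]
Event 16 (EXEC): [IRQ1] PC=3: IRET -> resume MAIN at PC=2 (depth now 0) [depth=0]
Event 17 (INT 2): INT 2 arrives: push (MAIN, PC=2), enter IRQ2 at PC=0 (depth now 1) [depth=1]
Event 18 (EXEC): [IRQ2] PC=0: DEC 4 -> ACC=2 [depth=1]
Event 19 (EXEC): [IRQ2] PC=1: DEC 4 -> ACC=-2 [depth=1]
Event 20 (EXEC): [IRQ2] PC=2: INC 2 -> ACC=0 [depth=1]
Event 21 (EXEC): [IRQ2] PC=3: IRET -> resume MAIN at PC=2 (depth now 0) [depth=0]
Event 22 (EXEC): [MAIN] PC=2: INC 2 -> ACC=2 [depth=0]
Event 23 (EXEC): [MAIN] PC=3: INC 4 -> ACC=6 [depth=0]
Event 24 (EXEC): [MAIN] PC=4: NOP [depth=0]
Event 25 (EXEC): [MAIN] PC=5: HALT [depth=0]
Max depth observed: 2

Answer: 2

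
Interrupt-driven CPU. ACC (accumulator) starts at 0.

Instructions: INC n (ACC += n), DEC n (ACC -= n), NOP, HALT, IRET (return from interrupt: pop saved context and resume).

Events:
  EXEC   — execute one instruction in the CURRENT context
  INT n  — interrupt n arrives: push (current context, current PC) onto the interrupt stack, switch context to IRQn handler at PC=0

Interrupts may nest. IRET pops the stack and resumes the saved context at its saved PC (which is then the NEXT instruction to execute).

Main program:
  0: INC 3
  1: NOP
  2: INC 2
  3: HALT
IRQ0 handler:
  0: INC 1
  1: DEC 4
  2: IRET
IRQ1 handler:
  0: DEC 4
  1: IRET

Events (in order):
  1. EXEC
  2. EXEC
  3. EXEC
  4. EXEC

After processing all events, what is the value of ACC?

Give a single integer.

Event 1 (EXEC): [MAIN] PC=0: INC 3 -> ACC=3
Event 2 (EXEC): [MAIN] PC=1: NOP
Event 3 (EXEC): [MAIN] PC=2: INC 2 -> ACC=5
Event 4 (EXEC): [MAIN] PC=3: HALT

Answer: 5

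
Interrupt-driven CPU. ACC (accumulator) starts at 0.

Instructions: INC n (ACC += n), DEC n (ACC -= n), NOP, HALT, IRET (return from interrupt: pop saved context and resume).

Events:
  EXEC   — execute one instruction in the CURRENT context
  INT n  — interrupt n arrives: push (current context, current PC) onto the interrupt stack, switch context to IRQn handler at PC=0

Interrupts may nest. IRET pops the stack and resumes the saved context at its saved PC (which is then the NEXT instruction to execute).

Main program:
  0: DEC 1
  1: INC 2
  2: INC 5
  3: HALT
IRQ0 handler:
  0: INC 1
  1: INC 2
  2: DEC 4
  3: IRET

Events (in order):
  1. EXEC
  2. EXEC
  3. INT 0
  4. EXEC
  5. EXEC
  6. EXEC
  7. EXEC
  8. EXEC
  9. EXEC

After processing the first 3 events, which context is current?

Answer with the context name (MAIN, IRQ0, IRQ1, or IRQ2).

Event 1 (EXEC): [MAIN] PC=0: DEC 1 -> ACC=-1
Event 2 (EXEC): [MAIN] PC=1: INC 2 -> ACC=1
Event 3 (INT 0): INT 0 arrives: push (MAIN, PC=2), enter IRQ0 at PC=0 (depth now 1)

Answer: IRQ0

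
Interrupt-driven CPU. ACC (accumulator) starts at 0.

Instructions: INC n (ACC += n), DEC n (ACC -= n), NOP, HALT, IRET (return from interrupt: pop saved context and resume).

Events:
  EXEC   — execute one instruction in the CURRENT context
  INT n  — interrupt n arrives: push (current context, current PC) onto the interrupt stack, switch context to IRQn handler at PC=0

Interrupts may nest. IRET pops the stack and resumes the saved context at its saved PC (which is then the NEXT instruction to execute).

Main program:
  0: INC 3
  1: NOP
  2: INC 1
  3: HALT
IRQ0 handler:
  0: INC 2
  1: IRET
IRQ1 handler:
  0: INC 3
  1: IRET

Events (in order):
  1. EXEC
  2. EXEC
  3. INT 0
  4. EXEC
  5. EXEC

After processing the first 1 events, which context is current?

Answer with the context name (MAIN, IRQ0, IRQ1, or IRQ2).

Event 1 (EXEC): [MAIN] PC=0: INC 3 -> ACC=3

Answer: MAIN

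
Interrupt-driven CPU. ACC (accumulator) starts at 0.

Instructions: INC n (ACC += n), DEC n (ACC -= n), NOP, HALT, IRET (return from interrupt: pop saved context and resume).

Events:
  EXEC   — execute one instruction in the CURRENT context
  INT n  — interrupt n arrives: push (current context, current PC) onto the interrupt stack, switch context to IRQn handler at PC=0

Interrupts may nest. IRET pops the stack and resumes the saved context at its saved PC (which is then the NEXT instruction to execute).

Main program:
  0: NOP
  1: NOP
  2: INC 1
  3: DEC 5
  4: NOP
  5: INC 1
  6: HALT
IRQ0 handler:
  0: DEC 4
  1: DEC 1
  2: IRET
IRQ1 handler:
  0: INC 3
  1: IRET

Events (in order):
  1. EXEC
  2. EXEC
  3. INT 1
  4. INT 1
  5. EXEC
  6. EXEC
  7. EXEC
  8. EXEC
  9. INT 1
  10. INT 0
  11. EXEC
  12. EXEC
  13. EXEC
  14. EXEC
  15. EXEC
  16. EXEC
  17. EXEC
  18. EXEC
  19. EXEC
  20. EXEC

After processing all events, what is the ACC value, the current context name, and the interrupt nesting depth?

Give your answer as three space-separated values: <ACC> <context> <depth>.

Answer: 1 MAIN 0

Derivation:
Event 1 (EXEC): [MAIN] PC=0: NOP
Event 2 (EXEC): [MAIN] PC=1: NOP
Event 3 (INT 1): INT 1 arrives: push (MAIN, PC=2), enter IRQ1 at PC=0 (depth now 1)
Event 4 (INT 1): INT 1 arrives: push (IRQ1, PC=0), enter IRQ1 at PC=0 (depth now 2)
Event 5 (EXEC): [IRQ1] PC=0: INC 3 -> ACC=3
Event 6 (EXEC): [IRQ1] PC=1: IRET -> resume IRQ1 at PC=0 (depth now 1)
Event 7 (EXEC): [IRQ1] PC=0: INC 3 -> ACC=6
Event 8 (EXEC): [IRQ1] PC=1: IRET -> resume MAIN at PC=2 (depth now 0)
Event 9 (INT 1): INT 1 arrives: push (MAIN, PC=2), enter IRQ1 at PC=0 (depth now 1)
Event 10 (INT 0): INT 0 arrives: push (IRQ1, PC=0), enter IRQ0 at PC=0 (depth now 2)
Event 11 (EXEC): [IRQ0] PC=0: DEC 4 -> ACC=2
Event 12 (EXEC): [IRQ0] PC=1: DEC 1 -> ACC=1
Event 13 (EXEC): [IRQ0] PC=2: IRET -> resume IRQ1 at PC=0 (depth now 1)
Event 14 (EXEC): [IRQ1] PC=0: INC 3 -> ACC=4
Event 15 (EXEC): [IRQ1] PC=1: IRET -> resume MAIN at PC=2 (depth now 0)
Event 16 (EXEC): [MAIN] PC=2: INC 1 -> ACC=5
Event 17 (EXEC): [MAIN] PC=3: DEC 5 -> ACC=0
Event 18 (EXEC): [MAIN] PC=4: NOP
Event 19 (EXEC): [MAIN] PC=5: INC 1 -> ACC=1
Event 20 (EXEC): [MAIN] PC=6: HALT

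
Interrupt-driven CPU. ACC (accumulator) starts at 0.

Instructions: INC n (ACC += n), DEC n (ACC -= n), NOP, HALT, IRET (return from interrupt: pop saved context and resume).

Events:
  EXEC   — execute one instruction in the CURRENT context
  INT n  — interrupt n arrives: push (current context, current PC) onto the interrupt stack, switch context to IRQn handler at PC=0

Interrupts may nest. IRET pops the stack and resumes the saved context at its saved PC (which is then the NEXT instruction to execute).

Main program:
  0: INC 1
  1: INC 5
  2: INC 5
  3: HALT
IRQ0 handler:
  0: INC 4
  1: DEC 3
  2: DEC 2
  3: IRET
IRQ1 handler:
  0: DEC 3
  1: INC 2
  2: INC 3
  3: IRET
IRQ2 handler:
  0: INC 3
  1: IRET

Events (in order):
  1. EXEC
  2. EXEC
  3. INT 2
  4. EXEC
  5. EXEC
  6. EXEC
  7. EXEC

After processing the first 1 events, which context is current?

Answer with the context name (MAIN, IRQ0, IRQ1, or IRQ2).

Answer: MAIN

Derivation:
Event 1 (EXEC): [MAIN] PC=0: INC 1 -> ACC=1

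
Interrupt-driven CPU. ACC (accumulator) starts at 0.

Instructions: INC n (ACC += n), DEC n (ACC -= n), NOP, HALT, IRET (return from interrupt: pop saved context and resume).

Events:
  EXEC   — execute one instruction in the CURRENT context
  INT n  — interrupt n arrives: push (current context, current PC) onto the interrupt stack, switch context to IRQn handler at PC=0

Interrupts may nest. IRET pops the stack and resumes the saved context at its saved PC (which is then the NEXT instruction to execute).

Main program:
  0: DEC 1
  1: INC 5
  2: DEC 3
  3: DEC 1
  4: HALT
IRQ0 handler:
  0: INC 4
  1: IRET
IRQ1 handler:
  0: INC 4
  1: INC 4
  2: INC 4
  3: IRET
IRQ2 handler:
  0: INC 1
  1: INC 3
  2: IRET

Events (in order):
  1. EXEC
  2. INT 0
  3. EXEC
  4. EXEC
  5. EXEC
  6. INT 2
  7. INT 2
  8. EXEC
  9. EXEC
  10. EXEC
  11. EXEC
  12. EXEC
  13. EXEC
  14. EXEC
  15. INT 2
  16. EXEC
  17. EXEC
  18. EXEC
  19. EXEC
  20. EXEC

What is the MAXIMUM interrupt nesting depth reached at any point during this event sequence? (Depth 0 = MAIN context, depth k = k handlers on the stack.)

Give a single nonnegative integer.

Event 1 (EXEC): [MAIN] PC=0: DEC 1 -> ACC=-1 [depth=0]
Event 2 (INT 0): INT 0 arrives: push (MAIN, PC=1), enter IRQ0 at PC=0 (depth now 1) [depth=1]
Event 3 (EXEC): [IRQ0] PC=0: INC 4 -> ACC=3 [depth=1]
Event 4 (EXEC): [IRQ0] PC=1: IRET -> resume MAIN at PC=1 (depth now 0) [depth=0]
Event 5 (EXEC): [MAIN] PC=1: INC 5 -> ACC=8 [depth=0]
Event 6 (INT 2): INT 2 arrives: push (MAIN, PC=2), enter IRQ2 at PC=0 (depth now 1) [depth=1]
Event 7 (INT 2): INT 2 arrives: push (IRQ2, PC=0), enter IRQ2 at PC=0 (depth now 2) [depth=2]
Event 8 (EXEC): [IRQ2] PC=0: INC 1 -> ACC=9 [depth=2]
Event 9 (EXEC): [IRQ2] PC=1: INC 3 -> ACC=12 [depth=2]
Event 10 (EXEC): [IRQ2] PC=2: IRET -> resume IRQ2 at PC=0 (depth now 1) [depth=1]
Event 11 (EXEC): [IRQ2] PC=0: INC 1 -> ACC=13 [depth=1]
Event 12 (EXEC): [IRQ2] PC=1: INC 3 -> ACC=16 [depth=1]
Event 13 (EXEC): [IRQ2] PC=2: IRET -> resume MAIN at PC=2 (depth now 0) [depth=0]
Event 14 (EXEC): [MAIN] PC=2: DEC 3 -> ACC=13 [depth=0]
Event 15 (INT 2): INT 2 arrives: push (MAIN, PC=3), enter IRQ2 at PC=0 (depth now 1) [depth=1]
Event 16 (EXEC): [IRQ2] PC=0: INC 1 -> ACC=14 [depth=1]
Event 17 (EXEC): [IRQ2] PC=1: INC 3 -> ACC=17 [depth=1]
Event 18 (EXEC): [IRQ2] PC=2: IRET -> resume MAIN at PC=3 (depth now 0) [depth=0]
Event 19 (EXEC): [MAIN] PC=3: DEC 1 -> ACC=16 [depth=0]
Event 20 (EXEC): [MAIN] PC=4: HALT [depth=0]
Max depth observed: 2

Answer: 2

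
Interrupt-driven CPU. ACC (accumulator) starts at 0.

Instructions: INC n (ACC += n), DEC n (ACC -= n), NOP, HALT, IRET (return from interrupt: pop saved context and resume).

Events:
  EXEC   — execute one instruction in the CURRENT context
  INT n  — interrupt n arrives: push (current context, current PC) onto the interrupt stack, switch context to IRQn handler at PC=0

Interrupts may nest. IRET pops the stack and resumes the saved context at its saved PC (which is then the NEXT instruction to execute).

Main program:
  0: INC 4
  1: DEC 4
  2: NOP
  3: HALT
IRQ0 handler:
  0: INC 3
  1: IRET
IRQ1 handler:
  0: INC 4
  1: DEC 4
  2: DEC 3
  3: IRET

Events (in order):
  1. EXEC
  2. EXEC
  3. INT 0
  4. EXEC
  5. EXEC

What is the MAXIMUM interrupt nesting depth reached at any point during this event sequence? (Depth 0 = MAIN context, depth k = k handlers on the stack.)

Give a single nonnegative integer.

Answer: 1

Derivation:
Event 1 (EXEC): [MAIN] PC=0: INC 4 -> ACC=4 [depth=0]
Event 2 (EXEC): [MAIN] PC=1: DEC 4 -> ACC=0 [depth=0]
Event 3 (INT 0): INT 0 arrives: push (MAIN, PC=2), enter IRQ0 at PC=0 (depth now 1) [depth=1]
Event 4 (EXEC): [IRQ0] PC=0: INC 3 -> ACC=3 [depth=1]
Event 5 (EXEC): [IRQ0] PC=1: IRET -> resume MAIN at PC=2 (depth now 0) [depth=0]
Max depth observed: 1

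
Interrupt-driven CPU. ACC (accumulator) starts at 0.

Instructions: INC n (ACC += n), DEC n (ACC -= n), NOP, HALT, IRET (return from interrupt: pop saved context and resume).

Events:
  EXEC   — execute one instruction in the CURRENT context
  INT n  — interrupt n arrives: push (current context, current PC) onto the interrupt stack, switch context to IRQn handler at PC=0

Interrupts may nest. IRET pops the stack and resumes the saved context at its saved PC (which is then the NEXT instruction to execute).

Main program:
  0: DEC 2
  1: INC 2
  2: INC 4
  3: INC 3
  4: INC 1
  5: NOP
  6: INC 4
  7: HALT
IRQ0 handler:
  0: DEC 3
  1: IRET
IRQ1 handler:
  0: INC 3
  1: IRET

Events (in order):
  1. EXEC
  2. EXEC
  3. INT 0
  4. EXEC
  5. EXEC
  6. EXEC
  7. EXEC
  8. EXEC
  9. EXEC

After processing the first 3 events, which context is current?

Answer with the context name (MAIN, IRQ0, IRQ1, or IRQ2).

Event 1 (EXEC): [MAIN] PC=0: DEC 2 -> ACC=-2
Event 2 (EXEC): [MAIN] PC=1: INC 2 -> ACC=0
Event 3 (INT 0): INT 0 arrives: push (MAIN, PC=2), enter IRQ0 at PC=0 (depth now 1)

Answer: IRQ0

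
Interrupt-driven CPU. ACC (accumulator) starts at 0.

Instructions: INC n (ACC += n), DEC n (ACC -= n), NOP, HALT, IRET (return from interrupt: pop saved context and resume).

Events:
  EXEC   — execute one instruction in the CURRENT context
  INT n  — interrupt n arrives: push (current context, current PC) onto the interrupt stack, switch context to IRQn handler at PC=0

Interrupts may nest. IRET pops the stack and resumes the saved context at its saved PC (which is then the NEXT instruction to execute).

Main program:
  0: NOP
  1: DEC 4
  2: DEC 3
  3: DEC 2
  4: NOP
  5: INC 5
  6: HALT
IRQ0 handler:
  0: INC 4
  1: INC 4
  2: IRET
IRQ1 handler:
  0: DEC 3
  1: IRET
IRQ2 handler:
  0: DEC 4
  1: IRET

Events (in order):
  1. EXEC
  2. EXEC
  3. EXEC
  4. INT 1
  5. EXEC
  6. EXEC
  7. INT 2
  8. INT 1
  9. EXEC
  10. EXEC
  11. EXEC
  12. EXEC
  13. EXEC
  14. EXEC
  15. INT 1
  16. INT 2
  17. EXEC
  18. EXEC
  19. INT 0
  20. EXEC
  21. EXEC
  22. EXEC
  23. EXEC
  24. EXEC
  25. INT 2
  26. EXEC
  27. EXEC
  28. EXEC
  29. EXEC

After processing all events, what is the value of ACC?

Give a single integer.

Answer: -17

Derivation:
Event 1 (EXEC): [MAIN] PC=0: NOP
Event 2 (EXEC): [MAIN] PC=1: DEC 4 -> ACC=-4
Event 3 (EXEC): [MAIN] PC=2: DEC 3 -> ACC=-7
Event 4 (INT 1): INT 1 arrives: push (MAIN, PC=3), enter IRQ1 at PC=0 (depth now 1)
Event 5 (EXEC): [IRQ1] PC=0: DEC 3 -> ACC=-10
Event 6 (EXEC): [IRQ1] PC=1: IRET -> resume MAIN at PC=3 (depth now 0)
Event 7 (INT 2): INT 2 arrives: push (MAIN, PC=3), enter IRQ2 at PC=0 (depth now 1)
Event 8 (INT 1): INT 1 arrives: push (IRQ2, PC=0), enter IRQ1 at PC=0 (depth now 2)
Event 9 (EXEC): [IRQ1] PC=0: DEC 3 -> ACC=-13
Event 10 (EXEC): [IRQ1] PC=1: IRET -> resume IRQ2 at PC=0 (depth now 1)
Event 11 (EXEC): [IRQ2] PC=0: DEC 4 -> ACC=-17
Event 12 (EXEC): [IRQ2] PC=1: IRET -> resume MAIN at PC=3 (depth now 0)
Event 13 (EXEC): [MAIN] PC=3: DEC 2 -> ACC=-19
Event 14 (EXEC): [MAIN] PC=4: NOP
Event 15 (INT 1): INT 1 arrives: push (MAIN, PC=5), enter IRQ1 at PC=0 (depth now 1)
Event 16 (INT 2): INT 2 arrives: push (IRQ1, PC=0), enter IRQ2 at PC=0 (depth now 2)
Event 17 (EXEC): [IRQ2] PC=0: DEC 4 -> ACC=-23
Event 18 (EXEC): [IRQ2] PC=1: IRET -> resume IRQ1 at PC=0 (depth now 1)
Event 19 (INT 0): INT 0 arrives: push (IRQ1, PC=0), enter IRQ0 at PC=0 (depth now 2)
Event 20 (EXEC): [IRQ0] PC=0: INC 4 -> ACC=-19
Event 21 (EXEC): [IRQ0] PC=1: INC 4 -> ACC=-15
Event 22 (EXEC): [IRQ0] PC=2: IRET -> resume IRQ1 at PC=0 (depth now 1)
Event 23 (EXEC): [IRQ1] PC=0: DEC 3 -> ACC=-18
Event 24 (EXEC): [IRQ1] PC=1: IRET -> resume MAIN at PC=5 (depth now 0)
Event 25 (INT 2): INT 2 arrives: push (MAIN, PC=5), enter IRQ2 at PC=0 (depth now 1)
Event 26 (EXEC): [IRQ2] PC=0: DEC 4 -> ACC=-22
Event 27 (EXEC): [IRQ2] PC=1: IRET -> resume MAIN at PC=5 (depth now 0)
Event 28 (EXEC): [MAIN] PC=5: INC 5 -> ACC=-17
Event 29 (EXEC): [MAIN] PC=6: HALT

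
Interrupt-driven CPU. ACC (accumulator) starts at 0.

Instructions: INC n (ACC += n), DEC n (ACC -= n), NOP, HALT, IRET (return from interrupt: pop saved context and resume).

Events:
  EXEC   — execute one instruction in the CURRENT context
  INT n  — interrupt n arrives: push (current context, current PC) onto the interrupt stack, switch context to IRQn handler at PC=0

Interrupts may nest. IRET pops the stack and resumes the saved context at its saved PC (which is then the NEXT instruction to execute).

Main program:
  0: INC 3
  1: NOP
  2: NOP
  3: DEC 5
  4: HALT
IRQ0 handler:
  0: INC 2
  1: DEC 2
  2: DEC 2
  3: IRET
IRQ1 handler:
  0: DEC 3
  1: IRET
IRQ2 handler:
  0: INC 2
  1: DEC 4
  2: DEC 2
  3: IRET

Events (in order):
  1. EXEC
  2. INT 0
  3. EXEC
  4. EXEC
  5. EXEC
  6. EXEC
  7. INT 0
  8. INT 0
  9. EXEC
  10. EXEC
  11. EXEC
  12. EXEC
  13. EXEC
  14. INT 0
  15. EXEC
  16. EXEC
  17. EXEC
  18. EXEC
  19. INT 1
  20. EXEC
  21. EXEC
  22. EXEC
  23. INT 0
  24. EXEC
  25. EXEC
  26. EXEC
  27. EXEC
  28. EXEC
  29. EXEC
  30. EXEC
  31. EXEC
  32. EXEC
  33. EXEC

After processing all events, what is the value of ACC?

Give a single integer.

Answer: -15

Derivation:
Event 1 (EXEC): [MAIN] PC=0: INC 3 -> ACC=3
Event 2 (INT 0): INT 0 arrives: push (MAIN, PC=1), enter IRQ0 at PC=0 (depth now 1)
Event 3 (EXEC): [IRQ0] PC=0: INC 2 -> ACC=5
Event 4 (EXEC): [IRQ0] PC=1: DEC 2 -> ACC=3
Event 5 (EXEC): [IRQ0] PC=2: DEC 2 -> ACC=1
Event 6 (EXEC): [IRQ0] PC=3: IRET -> resume MAIN at PC=1 (depth now 0)
Event 7 (INT 0): INT 0 arrives: push (MAIN, PC=1), enter IRQ0 at PC=0 (depth now 1)
Event 8 (INT 0): INT 0 arrives: push (IRQ0, PC=0), enter IRQ0 at PC=0 (depth now 2)
Event 9 (EXEC): [IRQ0] PC=0: INC 2 -> ACC=3
Event 10 (EXEC): [IRQ0] PC=1: DEC 2 -> ACC=1
Event 11 (EXEC): [IRQ0] PC=2: DEC 2 -> ACC=-1
Event 12 (EXEC): [IRQ0] PC=3: IRET -> resume IRQ0 at PC=0 (depth now 1)
Event 13 (EXEC): [IRQ0] PC=0: INC 2 -> ACC=1
Event 14 (INT 0): INT 0 arrives: push (IRQ0, PC=1), enter IRQ0 at PC=0 (depth now 2)
Event 15 (EXEC): [IRQ0] PC=0: INC 2 -> ACC=3
Event 16 (EXEC): [IRQ0] PC=1: DEC 2 -> ACC=1
Event 17 (EXEC): [IRQ0] PC=2: DEC 2 -> ACC=-1
Event 18 (EXEC): [IRQ0] PC=3: IRET -> resume IRQ0 at PC=1 (depth now 1)
Event 19 (INT 1): INT 1 arrives: push (IRQ0, PC=1), enter IRQ1 at PC=0 (depth now 2)
Event 20 (EXEC): [IRQ1] PC=0: DEC 3 -> ACC=-4
Event 21 (EXEC): [IRQ1] PC=1: IRET -> resume IRQ0 at PC=1 (depth now 1)
Event 22 (EXEC): [IRQ0] PC=1: DEC 2 -> ACC=-6
Event 23 (INT 0): INT 0 arrives: push (IRQ0, PC=2), enter IRQ0 at PC=0 (depth now 2)
Event 24 (EXEC): [IRQ0] PC=0: INC 2 -> ACC=-4
Event 25 (EXEC): [IRQ0] PC=1: DEC 2 -> ACC=-6
Event 26 (EXEC): [IRQ0] PC=2: DEC 2 -> ACC=-8
Event 27 (EXEC): [IRQ0] PC=3: IRET -> resume IRQ0 at PC=2 (depth now 1)
Event 28 (EXEC): [IRQ0] PC=2: DEC 2 -> ACC=-10
Event 29 (EXEC): [IRQ0] PC=3: IRET -> resume MAIN at PC=1 (depth now 0)
Event 30 (EXEC): [MAIN] PC=1: NOP
Event 31 (EXEC): [MAIN] PC=2: NOP
Event 32 (EXEC): [MAIN] PC=3: DEC 5 -> ACC=-15
Event 33 (EXEC): [MAIN] PC=4: HALT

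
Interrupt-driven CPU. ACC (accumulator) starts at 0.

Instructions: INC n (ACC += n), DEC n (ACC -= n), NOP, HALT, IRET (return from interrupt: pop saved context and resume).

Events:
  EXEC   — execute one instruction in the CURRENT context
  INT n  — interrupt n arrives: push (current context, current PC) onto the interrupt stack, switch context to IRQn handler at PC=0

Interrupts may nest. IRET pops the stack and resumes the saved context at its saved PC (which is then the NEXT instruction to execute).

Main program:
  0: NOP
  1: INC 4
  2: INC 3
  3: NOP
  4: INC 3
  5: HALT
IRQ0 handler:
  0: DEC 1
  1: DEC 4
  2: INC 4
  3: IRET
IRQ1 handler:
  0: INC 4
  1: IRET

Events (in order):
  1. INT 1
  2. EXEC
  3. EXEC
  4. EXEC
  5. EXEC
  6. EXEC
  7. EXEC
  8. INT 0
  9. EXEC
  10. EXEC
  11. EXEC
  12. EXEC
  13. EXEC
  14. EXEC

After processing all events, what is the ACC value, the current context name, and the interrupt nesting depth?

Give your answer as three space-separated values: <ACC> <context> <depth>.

Event 1 (INT 1): INT 1 arrives: push (MAIN, PC=0), enter IRQ1 at PC=0 (depth now 1)
Event 2 (EXEC): [IRQ1] PC=0: INC 4 -> ACC=4
Event 3 (EXEC): [IRQ1] PC=1: IRET -> resume MAIN at PC=0 (depth now 0)
Event 4 (EXEC): [MAIN] PC=0: NOP
Event 5 (EXEC): [MAIN] PC=1: INC 4 -> ACC=8
Event 6 (EXEC): [MAIN] PC=2: INC 3 -> ACC=11
Event 7 (EXEC): [MAIN] PC=3: NOP
Event 8 (INT 0): INT 0 arrives: push (MAIN, PC=4), enter IRQ0 at PC=0 (depth now 1)
Event 9 (EXEC): [IRQ0] PC=0: DEC 1 -> ACC=10
Event 10 (EXEC): [IRQ0] PC=1: DEC 4 -> ACC=6
Event 11 (EXEC): [IRQ0] PC=2: INC 4 -> ACC=10
Event 12 (EXEC): [IRQ0] PC=3: IRET -> resume MAIN at PC=4 (depth now 0)
Event 13 (EXEC): [MAIN] PC=4: INC 3 -> ACC=13
Event 14 (EXEC): [MAIN] PC=5: HALT

Answer: 13 MAIN 0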